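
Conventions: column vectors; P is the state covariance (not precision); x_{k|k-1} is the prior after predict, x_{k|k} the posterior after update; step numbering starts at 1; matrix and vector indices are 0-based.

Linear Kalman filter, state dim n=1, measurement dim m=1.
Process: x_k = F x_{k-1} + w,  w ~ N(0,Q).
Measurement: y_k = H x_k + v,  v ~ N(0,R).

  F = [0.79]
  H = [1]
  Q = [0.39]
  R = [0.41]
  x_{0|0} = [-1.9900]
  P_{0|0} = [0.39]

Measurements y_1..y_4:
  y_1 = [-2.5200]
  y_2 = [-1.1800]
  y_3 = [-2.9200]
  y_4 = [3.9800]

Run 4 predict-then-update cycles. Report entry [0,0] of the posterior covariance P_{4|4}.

step 1: x^-=[-1.5721]  P^-=[0.6334]  S=[1.0434]  K=[0.6071]  nu=[-0.9479]  x^+=[-2.1475]  P^+=[0.2489]
step 2: x^-=[-1.6965]  P^-=[0.5453]  S=[0.9553]  K=[0.5708]  nu=[0.5165]  x^+=[-1.4017]  P^+=[0.2340]
step 3: x^-=[-1.1073]  P^-=[0.5361]  S=[0.9461]  K=[0.5666]  nu=[-1.8127]  x^+=[-2.1344]  P^+=[0.2323]
step 4: x^-=[-1.6862]  P^-=[0.5350]  S=[0.9450]  K=[0.5661]  nu=[5.6662]  x^+=[1.5216]  P^+=[0.2321]

P_post[0,0] = 0.2321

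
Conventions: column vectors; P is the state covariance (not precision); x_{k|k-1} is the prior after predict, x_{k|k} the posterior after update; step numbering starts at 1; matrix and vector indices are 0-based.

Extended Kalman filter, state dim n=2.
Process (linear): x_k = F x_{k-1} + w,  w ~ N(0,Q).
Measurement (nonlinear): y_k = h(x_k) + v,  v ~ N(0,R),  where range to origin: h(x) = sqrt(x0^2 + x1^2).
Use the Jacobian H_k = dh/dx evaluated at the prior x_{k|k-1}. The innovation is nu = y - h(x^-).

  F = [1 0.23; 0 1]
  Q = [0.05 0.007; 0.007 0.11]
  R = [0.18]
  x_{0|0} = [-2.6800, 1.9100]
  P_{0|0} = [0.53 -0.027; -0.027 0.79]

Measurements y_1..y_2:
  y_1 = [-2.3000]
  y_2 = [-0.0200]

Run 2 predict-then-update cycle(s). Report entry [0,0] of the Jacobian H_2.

step 1: x^-=[-2.2407, 1.9100]  P^-=[0.6094 0.1617; 0.1617 0.9000]  H_jac=[-0.7610 0.6487]  S=[0.7520]  K=[-0.4772; 0.6127]  nu=[-5.2443]  x^+=[0.2618, -1.3033]  P^+=[0.4381 0.3816; 0.3816 0.6177]
step 2: x^-=[-0.0379, -1.3033]  P^-=[0.6963 0.5306; 0.5306 0.7277]  H_jac=[-0.0291 -0.9996]  S=[0.9385]  K=[-0.5868; -0.7915]  nu=[-1.3239]  x^+=[0.7389, -0.2555]  P^+=[0.3732 0.0948; 0.0948 0.1398]

H_jac[0,0] = -0.0291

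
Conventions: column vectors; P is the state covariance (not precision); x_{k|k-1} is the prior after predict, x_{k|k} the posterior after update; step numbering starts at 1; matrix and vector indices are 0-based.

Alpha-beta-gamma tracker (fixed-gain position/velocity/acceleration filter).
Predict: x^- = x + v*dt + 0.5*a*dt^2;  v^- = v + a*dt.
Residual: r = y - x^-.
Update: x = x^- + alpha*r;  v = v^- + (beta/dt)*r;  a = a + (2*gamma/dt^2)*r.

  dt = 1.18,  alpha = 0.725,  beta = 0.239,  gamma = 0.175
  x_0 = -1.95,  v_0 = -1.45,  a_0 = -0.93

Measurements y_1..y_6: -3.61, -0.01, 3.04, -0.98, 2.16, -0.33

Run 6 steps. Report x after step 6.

x_post = 2.0048

step 1: x_pred=-4.3085  r=0.6985  x^+=-3.8021  v^+=-2.4059  a^+=-0.7544
step 2: x_pred=-7.1663  r=7.1563  x^+=-1.9780  v^+=-1.8467  a^+=1.0444
step 3: x_pred=-3.4300  r=6.4700  x^+=1.2608  v^+=0.6961  a^+=2.6707
step 4: x_pred=3.9416  r=-4.9216  x^+=0.3734  v^+=2.8508  a^+=1.4336
step 5: x_pred=4.7355  r=-2.5755  x^+=2.8682  v^+=4.0208  a^+=0.7862
step 6: x_pred=8.1602  r=-8.4902  x^+=2.0048  v^+=3.2290  a^+=-1.3479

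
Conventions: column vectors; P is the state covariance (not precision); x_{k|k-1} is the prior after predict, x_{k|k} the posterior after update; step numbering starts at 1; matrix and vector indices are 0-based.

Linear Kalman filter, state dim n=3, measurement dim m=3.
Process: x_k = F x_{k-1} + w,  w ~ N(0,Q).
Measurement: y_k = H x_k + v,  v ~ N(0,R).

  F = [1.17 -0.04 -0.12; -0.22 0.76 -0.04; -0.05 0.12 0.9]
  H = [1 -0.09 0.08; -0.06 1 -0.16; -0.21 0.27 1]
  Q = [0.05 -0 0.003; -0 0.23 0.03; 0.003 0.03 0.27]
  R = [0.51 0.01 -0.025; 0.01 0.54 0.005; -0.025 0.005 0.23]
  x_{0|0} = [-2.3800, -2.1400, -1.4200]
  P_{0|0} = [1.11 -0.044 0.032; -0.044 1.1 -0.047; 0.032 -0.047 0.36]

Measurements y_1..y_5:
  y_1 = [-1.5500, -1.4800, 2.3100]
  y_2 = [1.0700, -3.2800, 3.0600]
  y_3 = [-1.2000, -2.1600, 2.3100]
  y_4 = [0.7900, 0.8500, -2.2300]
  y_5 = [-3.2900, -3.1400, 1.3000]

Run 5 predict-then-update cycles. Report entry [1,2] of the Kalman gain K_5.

K[1,2] = 0.1512

step 1: x^-=[-2.5286, -1.0460, -1.4158]  P^-=[1.5711 -0.3534 -0.0761; -0.3534 0.9378 0.0942; -0.0761 0.0942 0.5677]  S=[2.1424 -0.5098 -0.5157; -0.5098 1.5088 0.3592; -0.5157 0.3592 1.0583]  K=[0.7117 -0.0195 -0.1204; -0.0174 0.5732 0.1953; 0.1158 -0.1154 0.6712]  nu=[0.9977, -0.8122, 3.4772]  x^+=[-2.2214, -0.8498, 1.1274]  P^+=[0.3657 0.0220 0.0253; 0.0220 0.3069 -0.0300; 0.0253 -0.0300 0.1643]
step 2: x^-=[-2.7004, -0.2022, 1.0238]  P^-=[0.5441 -0.0808 -0.0062; -0.0808 0.4201 0.0293; -0.0062 0.0293 0.3994]  S=[1.0732 -0.1430 -0.1489; -0.1430 0.9725 0.1079; -0.1489 0.1079 0.7116]  K=[0.4963 -0.0325 -0.0911; -0.0321 0.4102 0.1556; 0.0940 -0.0887 0.6073]  nu=[3.6703, -3.0760, 1.5237]  x^+=[-0.9175, -1.3446, 2.5672]  P^+=[0.2541 0.0051 0.0184; 0.0051 0.2192 -0.0195; 0.0184 -0.0195 0.1460]
step 3: x^-=[-1.3278, -0.9227, 2.1950]  P^-=[0.3944 -0.0654 -0.0074; -0.0654 0.3689 0.0304; -0.0074 0.0304 0.3861]  S=[0.9200 -0.1134 -0.1142; -0.1134 0.9182 0.0918; -0.1142 0.0918 0.6874]  K=[0.4198 -0.0356 -0.0825; -0.0387 0.3808 0.1517; 0.0869 -0.0832 0.6015]  nu=[-0.1309, -0.9657, 0.0853]  x^+=[-1.3554, -1.2725, 2.3152]  P^+=[0.2146 -0.0001 0.0154; -0.0001 0.2033 -0.0171; 0.0154 -0.0171 0.1436]
step 4: x^-=[-1.8128, -0.7615, 1.9988]  P^-=[0.3416 -0.0596 -0.0088; -0.0596 0.3594 0.0311; -0.0088 0.0311 0.3847]  S=[0.8659 -0.1033 -0.1027; -0.1033 0.9075 0.0882; -0.1027 0.0882 0.6832]  K=[0.3864 -0.0350 -0.0789; -0.0406 0.3751 0.1513; 0.0837 -0.0819 0.6012]  nu=[2.3743, 1.8225, -4.4039]  x^+=[-0.6118, -0.8403, -0.5997]  P^+=[0.1974 -0.0014 0.0139; -0.0014 0.2002 -0.0167; 0.0139 -0.0167 0.1432]
step 5: x^-=[-0.6103, -0.4801, -0.6100]  P^-=[0.3187 -0.0563 -0.0097; -0.0563 0.3571 0.0313; -0.0097 0.0313 0.3845]  S=[0.8422 -0.0982 -0.0977; -0.0982 0.9047 0.0869; -0.0977 0.0869 0.6820]  K=[0.3706 -0.0340 -0.0771; -0.0408 0.3740 0.1512; 0.0820 -0.0816 0.6014]  nu=[-2.6741, -2.7941, 1.9114]  x^+=[-1.6539, -1.1270, 0.5482]  P^+=[0.1894 -0.0016 0.0130; -0.0016 0.1996 -0.0166; 0.0130 -0.0166 0.1431]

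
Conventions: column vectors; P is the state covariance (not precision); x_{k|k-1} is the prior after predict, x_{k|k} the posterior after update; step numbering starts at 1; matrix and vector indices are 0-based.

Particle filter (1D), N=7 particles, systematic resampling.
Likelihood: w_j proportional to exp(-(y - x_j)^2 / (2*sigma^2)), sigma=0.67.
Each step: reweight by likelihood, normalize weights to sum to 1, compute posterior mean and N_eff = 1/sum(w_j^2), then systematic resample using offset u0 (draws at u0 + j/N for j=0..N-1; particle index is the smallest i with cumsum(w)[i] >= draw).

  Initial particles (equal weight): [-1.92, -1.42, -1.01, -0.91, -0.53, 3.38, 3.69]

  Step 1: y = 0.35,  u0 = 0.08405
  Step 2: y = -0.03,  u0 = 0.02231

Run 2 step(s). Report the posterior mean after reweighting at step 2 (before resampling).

post_mean = -0.6452

step 1: w=[0.0043, 0.0405, 0.1690, 0.2263, 0.5599, 0.0000, 0.0000]  mean=-0.7389  Neff=2.5324  idx=[2, 3, 3, 4, 4, 4, 4]
step 2: w=[0.0814, 0.1001, 0.1001, 0.1796, 0.1796, 0.1796, 0.1796]  mean=-0.6452  Neff=6.4235  idx=[0, 1, 3, 3, 4, 5, 6]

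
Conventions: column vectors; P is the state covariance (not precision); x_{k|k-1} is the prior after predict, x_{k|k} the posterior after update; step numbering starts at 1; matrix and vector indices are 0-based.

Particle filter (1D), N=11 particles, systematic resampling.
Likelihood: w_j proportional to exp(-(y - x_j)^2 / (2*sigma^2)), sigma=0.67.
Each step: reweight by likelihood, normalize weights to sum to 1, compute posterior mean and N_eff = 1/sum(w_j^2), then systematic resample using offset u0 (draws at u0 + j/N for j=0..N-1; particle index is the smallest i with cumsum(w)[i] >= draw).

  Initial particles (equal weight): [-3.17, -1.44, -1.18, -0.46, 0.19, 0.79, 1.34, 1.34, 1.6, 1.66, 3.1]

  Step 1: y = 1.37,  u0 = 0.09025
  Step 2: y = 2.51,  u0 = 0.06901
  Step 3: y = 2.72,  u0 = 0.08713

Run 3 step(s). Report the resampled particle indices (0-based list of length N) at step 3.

resampled_idx = [3, 4, 6, 7, 8, 8, 9, 9, 10, 10, 10]

step 1: w=[0.0000, 0.0000, 0.0001, 0.0050, 0.0441, 0.1429, 0.2076, 0.2076, 0.1959, 0.1893, 0.0074]  mean=1.3258  Neff=5.4683  idx=[5, 5, 6, 6, 7, 7, 8, 8, 9, 9, 10]
step 2: w=[0.0112, 0.0112, 0.0657, 0.0657, 0.0657, 0.0657, 0.1200, 0.1200, 0.1350, 0.1350, 0.2048]  mean=1.8370  Neff=8.0181  idx=[2, 4, 5, 6, 7, 7, 8, 9, 10, 10, 10]
step 3: w=[0.0284, 0.0284, 0.0284, 0.0585, 0.0585, 0.0585, 0.0677, 0.0677, 0.2014, 0.2014, 0.2014]  mean=2.4922  Neff=6.9690  idx=[3, 4, 6, 7, 8, 8, 9, 9, 10, 10, 10]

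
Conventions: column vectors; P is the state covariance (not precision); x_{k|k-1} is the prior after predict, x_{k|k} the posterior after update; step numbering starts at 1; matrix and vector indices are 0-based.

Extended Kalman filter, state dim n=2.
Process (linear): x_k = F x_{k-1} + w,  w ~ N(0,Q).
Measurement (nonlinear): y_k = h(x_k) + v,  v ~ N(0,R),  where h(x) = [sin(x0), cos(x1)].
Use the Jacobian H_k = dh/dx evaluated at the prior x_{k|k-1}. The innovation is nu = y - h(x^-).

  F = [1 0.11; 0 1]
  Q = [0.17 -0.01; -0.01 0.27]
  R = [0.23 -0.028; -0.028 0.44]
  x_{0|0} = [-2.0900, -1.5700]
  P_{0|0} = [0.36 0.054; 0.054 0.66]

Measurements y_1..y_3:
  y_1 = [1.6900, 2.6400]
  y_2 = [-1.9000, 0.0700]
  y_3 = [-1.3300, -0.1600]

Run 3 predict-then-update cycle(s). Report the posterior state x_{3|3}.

x_post = [-1.7021, 1.3600]

step 1: x^-=[-2.2627, -1.5700]  P^-=[0.5499 0.1166; 0.1166 0.9300]  H_jac=[-0.6380 0.0000; 0.0000 1.0000]  S=[0.4538 -0.1024; -0.1024 1.3700]  K=[-0.7668 0.0278; -0.0109 0.6780]  nu=[2.4600, 2.6392]  x^+=[-4.0756, 0.1925]  P^+=[0.2776 0.0337; 0.0337 0.2986]
step 2: x^-=[-4.0544, 0.1925]  P^-=[0.4587 0.0566; 0.0566 0.5686]  H_jac=[-0.6115 0.0000; 0.0000 -0.1913]  S=[0.4015 -0.0214; -0.0214 0.4608]  K=[-0.7015 -0.0560; -0.0989 -0.2407]  nu=[-2.6912, -0.9115]  x^+=[-2.1153, 0.6781]  P^+=[0.2613 0.0262; 0.0262 0.5390]
step 3: x^-=[-2.0407, 0.6781]  P^-=[0.4436 0.0755; 0.0755 0.8090]  H_jac=[-0.4528 0.0000; 0.0000 -0.6273]  S=[0.3210 -0.0066; -0.0066 0.7584]  K=[-0.6272 -0.0679; -0.1202 -0.6703]  nu=[-0.4384, -0.9387]  x^+=[-1.7021, 1.3600]  P^+=[0.3144 0.0196; 0.0196 0.4647]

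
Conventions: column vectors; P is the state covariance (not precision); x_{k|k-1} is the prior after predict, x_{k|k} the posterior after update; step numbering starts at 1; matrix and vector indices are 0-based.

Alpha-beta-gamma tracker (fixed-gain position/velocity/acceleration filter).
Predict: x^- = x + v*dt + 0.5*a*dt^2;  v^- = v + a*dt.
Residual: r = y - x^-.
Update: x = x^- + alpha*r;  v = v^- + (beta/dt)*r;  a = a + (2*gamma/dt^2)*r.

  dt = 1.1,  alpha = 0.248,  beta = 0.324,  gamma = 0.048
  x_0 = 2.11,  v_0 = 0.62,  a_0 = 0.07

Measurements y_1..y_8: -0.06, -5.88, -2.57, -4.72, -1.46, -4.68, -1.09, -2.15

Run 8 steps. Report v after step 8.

v_post = 4.0618

step 1: x_pred=2.8343  r=-2.8943  x^+=2.1166  v^+=-0.1555  a^+=-0.1596
step 2: x_pred=1.8489  r=-7.7289  x^+=-0.0679  v^+=-2.6076  a^+=-0.7728
step 3: x_pred=-3.4038  r=0.8338  x^+=-3.1970  v^+=-3.2122  a^+=-0.7067
step 4: x_pred=-7.1579  r=2.4379  x^+=-6.5533  v^+=-3.2714  a^+=-0.5133
step 5: x_pred=-10.4624  r=9.0024  x^+=-8.2298  v^+=-1.1844  a^+=0.2010
step 6: x_pred=-9.4110  r=4.7310  x^+=-8.2377  v^+=0.4302  a^+=0.5763
step 7: x_pred=-7.4158  r=6.3258  x^+=-5.8470  v^+=2.9274  a^+=1.0782
step 8: x_pred=-1.9745  r=-0.1755  x^+=-2.0181  v^+=4.0618  a^+=1.0643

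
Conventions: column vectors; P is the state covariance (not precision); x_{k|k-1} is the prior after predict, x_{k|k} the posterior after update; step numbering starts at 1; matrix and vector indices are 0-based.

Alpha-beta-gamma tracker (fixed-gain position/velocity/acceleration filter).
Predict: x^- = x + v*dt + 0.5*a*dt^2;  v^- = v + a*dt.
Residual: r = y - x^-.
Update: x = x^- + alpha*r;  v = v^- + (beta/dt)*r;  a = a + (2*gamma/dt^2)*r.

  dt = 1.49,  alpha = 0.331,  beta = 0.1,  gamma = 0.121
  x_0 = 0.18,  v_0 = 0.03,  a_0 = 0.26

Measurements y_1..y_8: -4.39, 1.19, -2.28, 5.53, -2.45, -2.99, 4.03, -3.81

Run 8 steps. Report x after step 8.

step 1: x_pred=0.5133  r=-4.9033  x^+=-1.1097  v^+=0.0883  a^+=-0.2745
step 2: x_pred=-1.2828  r=2.4728  x^+=-0.4643  v^+=-0.1547  a^+=-0.0049
step 3: x_pred=-0.7003  r=-1.5797  x^+=-1.2232  v^+=-0.2681  a^+=-0.1771
step 4: x_pred=-1.8192  r=7.3492  x^+=0.6134  v^+=-0.0388  a^+=0.6240
step 5: x_pred=1.2482  r=-3.6982  x^+=0.0241  v^+=0.6427  a^+=0.2208
step 6: x_pred=1.2269  r=-4.2169  x^+=-0.1689  v^+=0.6888  a^+=-0.2388
step 7: x_pred=0.5923  r=3.4377  x^+=1.7302  v^+=0.5636  a^+=0.1359
step 8: x_pred=2.7208  r=-6.5308  x^+=0.5591  v^+=0.3278  a^+=-0.5760

x_post = 0.5591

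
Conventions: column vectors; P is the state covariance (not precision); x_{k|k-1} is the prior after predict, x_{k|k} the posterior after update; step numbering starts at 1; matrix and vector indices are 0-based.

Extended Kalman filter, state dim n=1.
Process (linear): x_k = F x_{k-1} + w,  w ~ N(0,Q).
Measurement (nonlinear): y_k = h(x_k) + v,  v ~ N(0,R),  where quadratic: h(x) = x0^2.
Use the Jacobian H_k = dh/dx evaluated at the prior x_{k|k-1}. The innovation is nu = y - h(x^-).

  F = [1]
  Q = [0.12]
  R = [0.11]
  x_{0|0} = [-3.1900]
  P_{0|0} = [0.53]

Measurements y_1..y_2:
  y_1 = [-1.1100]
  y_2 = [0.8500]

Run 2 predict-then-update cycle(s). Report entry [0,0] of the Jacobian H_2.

H_jac[0,0] = -2.8567

step 1: x^-=[-3.1900]  P^-=[0.6500]  H_jac=[-6.3800]  S=[26.5679]  K=[-0.1561]  nu=[-11.2861]  x^+=[-1.4283]  P^+=[0.0027]
step 2: x^-=[-1.4283]  P^-=[0.1227]  H_jac=[-2.8567]  S=[1.1112]  K=[-0.3154]  nu=[-1.1902]  x^+=[-1.0530]  P^+=[0.0121]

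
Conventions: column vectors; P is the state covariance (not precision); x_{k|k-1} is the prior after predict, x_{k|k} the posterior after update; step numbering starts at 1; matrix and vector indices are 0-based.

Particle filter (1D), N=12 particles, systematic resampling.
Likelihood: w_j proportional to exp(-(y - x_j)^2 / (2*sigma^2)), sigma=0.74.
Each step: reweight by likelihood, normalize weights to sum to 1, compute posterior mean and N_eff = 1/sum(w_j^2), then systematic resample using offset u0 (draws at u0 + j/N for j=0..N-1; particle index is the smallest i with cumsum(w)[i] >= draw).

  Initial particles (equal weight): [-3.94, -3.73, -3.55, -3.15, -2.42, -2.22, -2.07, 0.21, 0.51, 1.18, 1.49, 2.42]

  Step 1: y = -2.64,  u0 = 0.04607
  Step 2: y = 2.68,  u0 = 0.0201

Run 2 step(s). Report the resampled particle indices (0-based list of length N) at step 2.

resampled_idx = [6, 8, 9, 10, 10, 10, 10, 10, 11, 11, 11, 11]

step 1: w=[0.0490, 0.0775, 0.1076, 0.1808, 0.2194, 0.1952, 0.1704, 0.0001, 0.0000, 0.0000, 0.0000, 0.0000]  mean=-2.7505  Neff=5.9552  idx=[0, 2, 2, 3, 3, 4, 4, 4, 5, 5, 6, 6]
step 2: w=[0.0000, 0.0000, 0.0000, 0.0000, 0.0000, 0.0161, 0.0161, 0.0161, 0.1002, 0.1002, 0.3756, 0.3756]  mean=-2.1170  Neff=3.3000  idx=[6, 8, 9, 10, 10, 10, 10, 10, 11, 11, 11, 11]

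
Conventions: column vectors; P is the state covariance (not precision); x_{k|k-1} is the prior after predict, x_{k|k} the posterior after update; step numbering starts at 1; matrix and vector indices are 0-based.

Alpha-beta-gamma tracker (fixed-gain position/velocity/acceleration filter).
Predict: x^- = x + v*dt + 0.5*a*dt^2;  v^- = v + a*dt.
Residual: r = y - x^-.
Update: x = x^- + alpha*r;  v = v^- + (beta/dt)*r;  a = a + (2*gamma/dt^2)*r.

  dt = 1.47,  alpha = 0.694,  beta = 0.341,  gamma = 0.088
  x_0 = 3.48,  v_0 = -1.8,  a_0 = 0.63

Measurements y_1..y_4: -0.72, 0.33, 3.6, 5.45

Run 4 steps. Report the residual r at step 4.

step 1: x_pred=1.5147  r=-2.2347  x^+=-0.0362  v^+=-1.3923  a^+=0.4480
step 2: x_pred=-1.5988  r=1.9288  x^+=-0.2602  v^+=-0.2863  a^+=0.6051
step 3: x_pred=-0.0273  r=3.6273  x^+=2.4900  v^+=1.4446  a^+=0.9005
step 4: x_pred=5.5866  r=-0.1366  x^+=5.4918  v^+=2.7367  a^+=0.8894

resid = -0.1366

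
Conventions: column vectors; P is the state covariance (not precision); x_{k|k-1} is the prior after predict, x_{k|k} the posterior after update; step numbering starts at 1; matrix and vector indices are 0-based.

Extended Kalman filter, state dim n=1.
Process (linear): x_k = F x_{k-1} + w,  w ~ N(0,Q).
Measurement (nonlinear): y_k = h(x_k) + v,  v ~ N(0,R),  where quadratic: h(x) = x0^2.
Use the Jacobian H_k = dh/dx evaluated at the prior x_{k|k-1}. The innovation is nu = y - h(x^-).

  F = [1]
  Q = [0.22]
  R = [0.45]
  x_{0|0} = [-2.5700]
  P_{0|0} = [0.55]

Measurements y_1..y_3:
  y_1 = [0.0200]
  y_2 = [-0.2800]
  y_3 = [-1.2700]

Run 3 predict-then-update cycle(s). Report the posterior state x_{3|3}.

step 1: x^-=[-2.5700]  P^-=[0.7700]  H_jac=[-5.1400]  S=[20.7931]  K=[-0.1903]  nu=[-6.5849]  x^+=[-1.3166]  P^+=[0.0167]
step 2: x^-=[-1.3166]  P^-=[0.2367]  H_jac=[-2.6332]  S=[2.0910]  K=[-0.2980]  nu=[-2.0135]  x^+=[-0.7165]  P^+=[0.0509]
step 3: x^-=[-0.7165]  P^-=[0.2709]  H_jac=[-1.4331]  S=[1.0064]  K=[-0.3858]  nu=[-1.7834]  x^+=[-0.0285]  P^+=[0.1211]

x_post = [-0.0285]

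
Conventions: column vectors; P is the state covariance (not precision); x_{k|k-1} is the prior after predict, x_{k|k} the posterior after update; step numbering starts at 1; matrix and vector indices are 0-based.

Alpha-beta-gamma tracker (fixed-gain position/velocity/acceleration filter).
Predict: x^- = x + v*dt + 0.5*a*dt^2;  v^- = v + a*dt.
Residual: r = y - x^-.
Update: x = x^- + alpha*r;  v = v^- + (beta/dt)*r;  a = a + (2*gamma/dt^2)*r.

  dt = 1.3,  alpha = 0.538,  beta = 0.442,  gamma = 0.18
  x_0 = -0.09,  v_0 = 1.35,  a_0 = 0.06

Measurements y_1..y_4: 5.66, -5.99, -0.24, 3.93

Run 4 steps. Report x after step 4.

step 1: x_pred=1.7157  r=3.9443  x^+=3.8377  v^+=2.7691  a^+=0.9002
step 2: x_pred=8.1982  r=-14.1882  x^+=0.5649  v^+=-0.8847  a^+=-2.1221
step 3: x_pred=-2.3783  r=2.1383  x^+=-1.2279  v^+=-2.9164  a^+=-1.6666
step 4: x_pred=-6.4275  r=10.3575  x^+=-0.8552  v^+=-1.5615  a^+=0.5397

x_post = -0.8552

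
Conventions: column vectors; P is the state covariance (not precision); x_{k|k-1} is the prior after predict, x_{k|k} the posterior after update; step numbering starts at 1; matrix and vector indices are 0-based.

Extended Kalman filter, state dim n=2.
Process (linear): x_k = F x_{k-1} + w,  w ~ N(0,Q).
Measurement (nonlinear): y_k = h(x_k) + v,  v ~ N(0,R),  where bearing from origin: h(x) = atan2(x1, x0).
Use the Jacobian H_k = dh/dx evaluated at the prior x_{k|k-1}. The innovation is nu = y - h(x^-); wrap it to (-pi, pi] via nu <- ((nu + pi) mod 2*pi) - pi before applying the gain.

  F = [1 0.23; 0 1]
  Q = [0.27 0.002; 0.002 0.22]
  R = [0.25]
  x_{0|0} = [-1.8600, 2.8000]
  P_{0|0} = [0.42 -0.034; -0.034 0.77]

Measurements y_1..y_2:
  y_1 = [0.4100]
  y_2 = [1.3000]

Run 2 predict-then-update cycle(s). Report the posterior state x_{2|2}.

x_post = [0.7419, 3.5933]

step 1: x^-=[-1.2160, 2.8000]  P^-=[0.7151 0.1451; 0.1451 0.9900]  H_jac=[-0.3005 -0.1305]  S=[0.3428]  K=[-0.6820; -0.5040]  nu=[-1.5705]  x^+=[-0.1449, 3.5916]  P^+=[0.5556 0.0273; 0.0273 0.9029]
step 2: x^-=[0.6812, 3.5916]  P^-=[0.8859 0.2369; 0.2369 1.1229]  H_jac=[-0.2688 0.0510]  S=[0.3104]  K=[-0.7281; -0.0207]  nu=[-0.0834]  x^+=[0.7419, 3.5933]  P^+=[0.7214 0.2322; 0.2322 1.1228]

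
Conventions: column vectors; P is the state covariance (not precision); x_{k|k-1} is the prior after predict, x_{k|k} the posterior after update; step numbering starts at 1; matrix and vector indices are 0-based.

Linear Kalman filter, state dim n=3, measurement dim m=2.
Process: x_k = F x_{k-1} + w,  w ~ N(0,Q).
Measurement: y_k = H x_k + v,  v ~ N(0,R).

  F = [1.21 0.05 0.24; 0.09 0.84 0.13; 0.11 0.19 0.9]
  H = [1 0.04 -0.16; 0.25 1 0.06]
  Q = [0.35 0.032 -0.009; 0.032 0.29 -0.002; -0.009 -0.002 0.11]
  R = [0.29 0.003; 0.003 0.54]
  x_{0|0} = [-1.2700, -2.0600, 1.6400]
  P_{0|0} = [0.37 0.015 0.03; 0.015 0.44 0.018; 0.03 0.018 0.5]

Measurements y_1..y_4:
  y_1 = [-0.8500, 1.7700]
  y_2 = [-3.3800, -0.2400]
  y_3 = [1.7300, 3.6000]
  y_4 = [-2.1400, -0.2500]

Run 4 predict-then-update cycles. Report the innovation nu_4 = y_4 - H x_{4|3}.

innov = [-3.4963, -2.6378]

step 1: x^-=[-1.2461, -1.6315, 0.9449]  P^-=[0.9413 0.1308 0.1911; 0.1308 0.6188 0.1489; 0.1911 0.1489 0.5481]  S=[1.1937 0.3703; 0.3703 1.3086]  K=[0.7430 0.0783; -0.0506 0.5190; 0.0407 0.1639]  nu=[0.6125, 3.6563]  x^+=[-0.5047, 0.2352, 1.5692]  P^+=[0.2312 -0.0188 0.0919; -0.0188 0.2827 0.0353; 0.0919 0.0353 0.5060]
step 2: x^-=[-0.2223, 0.3561, 1.4014]  P^-=[0.7702 0.0894 0.2350; 0.0894 0.5069 0.1389; 0.2350 0.1389 0.5623]  S=[1.0056 0.2836; 0.2836 1.1655]  K=[0.7091 0.0815; -0.0462 0.4725; 0.1006 0.1740]  nu=[-2.9477, -0.6246]  x^+=[-2.3634, 0.1973, 0.9961]  P^+=[0.2240 -0.0164 0.1094; -0.0164 0.2569 0.0365; 0.1094 0.0365 0.5069]
step 3: x^-=[-2.6109, 0.0825, 0.6740]  P^-=[0.7703 0.0934 0.2542; 0.0934 0.4897 0.1377; 0.2542 0.1377 0.5661]  S=[0.9999 0.2874; 0.2874 1.1507]  K=[0.7091 0.0846; -0.0423 0.4636; 0.1189 0.1747]  nu=[4.4454, 4.1298]  x^+=[0.8908, 1.8090, 1.9239]  P^+=[0.2248 -0.0152 0.1144; -0.0152 0.2519 0.0358; 0.1144 0.0358 0.5049]
step 4: x^-=[1.6300, 1.8499, 2.1732]  P^-=[0.7743 0.0952 0.2596; 0.0952 0.4863 0.1367; 0.2596 0.1367 0.5650]  S=[1.0023 0.2904; 0.2904 1.1485]  K=[0.7101 0.0854; -0.0412 0.4617; 0.1239 0.1737]  nu=[-3.4963, -2.6378]  x^+=[-1.0780, 0.7761, 1.2818]  P^+=[0.2253 -0.0150 0.1154; -0.0150 0.2508 0.0352; 0.1154 0.0352 0.5025]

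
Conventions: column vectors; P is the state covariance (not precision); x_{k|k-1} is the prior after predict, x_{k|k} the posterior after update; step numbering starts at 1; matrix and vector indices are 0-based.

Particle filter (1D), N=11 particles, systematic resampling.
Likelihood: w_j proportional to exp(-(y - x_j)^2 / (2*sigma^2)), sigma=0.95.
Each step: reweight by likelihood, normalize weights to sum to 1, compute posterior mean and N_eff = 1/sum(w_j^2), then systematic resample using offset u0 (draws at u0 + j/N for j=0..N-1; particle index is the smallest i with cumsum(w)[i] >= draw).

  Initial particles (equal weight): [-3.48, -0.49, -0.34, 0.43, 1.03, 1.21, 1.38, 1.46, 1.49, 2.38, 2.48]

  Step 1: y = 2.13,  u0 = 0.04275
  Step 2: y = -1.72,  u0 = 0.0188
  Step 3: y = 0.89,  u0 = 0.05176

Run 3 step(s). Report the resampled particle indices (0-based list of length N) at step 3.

step 1: w=[0.0000, 0.0040, 0.0061, 0.0360, 0.0913, 0.1116, 0.1307, 0.1391, 0.1422, 0.1724, 0.1667]  mean=1.6595  Neff=7.3373  idx=[3, 4, 5, 6, 7, 7, 8, 9, 9, 10, 10]
step 2: w=[0.6610, 0.1297, 0.0736, 0.0417, 0.0316, 0.0316, 0.0284, 0.0008, 0.0008, 0.0005, 0.0005]  mean=0.7050  Neff=2.1567  idx=[0, 0, 0, 0, 0, 0, 0, 0, 1, 2, 4]
step 3: w=[0.0900, 0.0900, 0.0900, 0.0900, 0.0900, 0.0900, 0.0900, 0.0900, 0.1001, 0.0956, 0.0845]  mean=0.6516  Neff=10.9814  idx=[0, 1, 2, 3, 4, 5, 6, 7, 8, 9, 10]

resampled_idx = [0, 1, 2, 3, 4, 5, 6, 7, 8, 9, 10]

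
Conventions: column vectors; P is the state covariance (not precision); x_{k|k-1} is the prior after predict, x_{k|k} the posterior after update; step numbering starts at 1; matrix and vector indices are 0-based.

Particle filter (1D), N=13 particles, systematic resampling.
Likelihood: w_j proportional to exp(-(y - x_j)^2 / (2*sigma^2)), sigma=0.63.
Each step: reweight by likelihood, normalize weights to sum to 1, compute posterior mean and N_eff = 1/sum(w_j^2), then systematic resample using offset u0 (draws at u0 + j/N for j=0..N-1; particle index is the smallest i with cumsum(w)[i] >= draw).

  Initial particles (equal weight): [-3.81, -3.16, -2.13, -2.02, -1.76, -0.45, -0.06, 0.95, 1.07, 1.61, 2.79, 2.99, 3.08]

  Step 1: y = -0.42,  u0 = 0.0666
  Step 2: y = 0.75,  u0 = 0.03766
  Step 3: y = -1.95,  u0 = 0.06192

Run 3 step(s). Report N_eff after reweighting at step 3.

step 1: w=[0.0000, 0.0000, 0.0115, 0.0183, 0.0478, 0.4586, 0.3900, 0.0432, 0.0280, 0.0026, 0.0000, 0.0000, 0.0000]  mean=-0.3004  Neff=2.7185  idx=[4, 5, 5, 5, 5, 5, 5, 6, 6, 6, 6, 6, 8]
step 2: w=[0.0001, 0.0403, 0.0403, 0.0403, 0.0403, 0.0403, 0.0403, 0.1082, 0.1082, 0.1082, 0.1082, 0.1082, 0.2173]  mean=0.0911  Neff=8.6608  idx=[1, 3, 5, 7, 7, 8, 9, 10, 10, 11, 12, 12, 12]
step 3: w=[0.2313, 0.2313, 0.2313, 0.0437, 0.0437, 0.0437, 0.0437, 0.0437, 0.0437, 0.0437, 0.0000, 0.0000, 0.0000]  mean=-0.3304  Neff=5.7528  idx=[0, 0, 0, 1, 1, 1, 2, 2, 2, 4, 6, 7, 9]

N_eff = 5.7528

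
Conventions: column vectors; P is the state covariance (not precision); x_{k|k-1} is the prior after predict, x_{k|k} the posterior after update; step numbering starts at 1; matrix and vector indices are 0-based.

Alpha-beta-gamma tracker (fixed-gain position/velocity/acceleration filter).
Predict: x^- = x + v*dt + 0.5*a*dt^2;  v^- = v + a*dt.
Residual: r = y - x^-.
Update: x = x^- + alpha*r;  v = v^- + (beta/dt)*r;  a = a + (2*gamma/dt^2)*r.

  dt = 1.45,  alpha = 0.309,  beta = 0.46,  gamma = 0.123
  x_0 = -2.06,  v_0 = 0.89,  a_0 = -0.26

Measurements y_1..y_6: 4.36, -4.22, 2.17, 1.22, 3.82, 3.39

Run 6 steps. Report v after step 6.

step 1: x_pred=-1.0428  r=5.4028  x^+=0.6266  v^+=2.2270  a^+=0.3721
step 2: x_pred=4.2470  r=-8.4670  x^+=1.6307  v^+=0.0805  a^+=-0.6185
step 3: x_pred=1.0973  r=1.0727  x^+=1.4287  v^+=-0.4760  a^+=-0.4930
step 4: x_pred=0.2202  r=0.9998  x^+=0.5292  v^+=-0.8737  a^+=-0.3760
step 5: x_pred=-1.1330  r=4.9530  x^+=0.3975  v^+=0.1523  a^+=0.2035
step 6: x_pred=0.8323  r=2.5577  x^+=1.6226  v^+=1.2588  a^+=0.5027

v_post = 1.2588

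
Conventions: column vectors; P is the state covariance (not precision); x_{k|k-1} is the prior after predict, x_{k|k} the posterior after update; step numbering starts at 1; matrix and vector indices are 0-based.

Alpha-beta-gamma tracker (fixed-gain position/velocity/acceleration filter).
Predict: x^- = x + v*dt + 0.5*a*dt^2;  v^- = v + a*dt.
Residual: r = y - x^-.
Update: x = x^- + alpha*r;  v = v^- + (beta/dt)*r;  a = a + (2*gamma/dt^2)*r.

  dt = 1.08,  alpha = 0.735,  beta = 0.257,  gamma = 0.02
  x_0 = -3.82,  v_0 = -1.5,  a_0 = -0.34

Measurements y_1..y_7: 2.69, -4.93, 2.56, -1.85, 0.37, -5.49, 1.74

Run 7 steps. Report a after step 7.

step 1: x_pred=-5.6383  r=8.3283  x^+=0.4830  v^+=0.1146  a^+=-0.0544
step 2: x_pred=0.5751  r=-5.5051  x^+=-3.4712  v^+=-1.2541  a^+=-0.2432
step 3: x_pred=-4.9674  r=7.5274  x^+=0.5652  v^+=0.2745  a^+=0.0150
step 4: x_pred=0.8704  r=-2.7204  x^+=-1.1291  v^+=-0.3567  a^+=-0.0783
step 5: x_pred=-1.5600  r=1.9300  x^+=-0.1415  v^+=0.0180  a^+=-0.0121
step 6: x_pred=-0.1291  r=-5.3609  x^+=-4.0694  v^+=-1.2708  a^+=-0.1960
step 7: x_pred=-5.5562  r=7.2962  x^+=-0.1935  v^+=0.2537  a^+=0.0542

a_post = 0.0542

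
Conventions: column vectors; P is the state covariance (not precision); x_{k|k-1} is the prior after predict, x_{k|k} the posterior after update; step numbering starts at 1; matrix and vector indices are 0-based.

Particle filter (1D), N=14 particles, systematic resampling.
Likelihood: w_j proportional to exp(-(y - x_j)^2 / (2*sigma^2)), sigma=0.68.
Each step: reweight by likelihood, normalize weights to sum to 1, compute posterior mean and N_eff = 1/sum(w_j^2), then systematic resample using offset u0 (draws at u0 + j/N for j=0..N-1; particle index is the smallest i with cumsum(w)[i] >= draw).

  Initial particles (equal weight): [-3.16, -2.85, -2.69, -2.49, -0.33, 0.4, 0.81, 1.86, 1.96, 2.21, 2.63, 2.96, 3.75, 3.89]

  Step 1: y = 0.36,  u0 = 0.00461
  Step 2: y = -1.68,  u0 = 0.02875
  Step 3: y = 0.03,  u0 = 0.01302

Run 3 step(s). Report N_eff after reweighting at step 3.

N_eff = 13.9999

step 1: w=[0.0000, 0.0000, 0.0000, 0.0001, 0.2317, 0.3871, 0.3115, 0.0340, 0.0243, 0.0096, 0.0015, 0.0003, 0.0000, 0.0000]  mean=0.4673  Neff=3.3074  idx=[4, 4, 4, 4, 5, 5, 5, 5, 5, 6, 6, 6, 6, 7]
step 2: w=[0.2289, 0.2289, 0.2289, 0.2289, 0.0153, 0.0153, 0.0153, 0.0153, 0.0153, 0.0020, 0.0020, 0.0020, 0.0020, 0.0000]  mean=-0.2651  Neff=4.7446  idx=[0, 0, 0, 1, 1, 1, 1, 2, 2, 2, 3, 3, 3, 6]
step 3: w=[0.0715, 0.0715, 0.0715, 0.0715, 0.0715, 0.0715, 0.0715, 0.0715, 0.0715, 0.0715, 0.0715, 0.0715, 0.0715, 0.0709]  mean=-0.2782  Neff=13.9999  idx=[0, 1, 2, 3, 4, 5, 6, 7, 8, 9, 10, 11, 12, 13]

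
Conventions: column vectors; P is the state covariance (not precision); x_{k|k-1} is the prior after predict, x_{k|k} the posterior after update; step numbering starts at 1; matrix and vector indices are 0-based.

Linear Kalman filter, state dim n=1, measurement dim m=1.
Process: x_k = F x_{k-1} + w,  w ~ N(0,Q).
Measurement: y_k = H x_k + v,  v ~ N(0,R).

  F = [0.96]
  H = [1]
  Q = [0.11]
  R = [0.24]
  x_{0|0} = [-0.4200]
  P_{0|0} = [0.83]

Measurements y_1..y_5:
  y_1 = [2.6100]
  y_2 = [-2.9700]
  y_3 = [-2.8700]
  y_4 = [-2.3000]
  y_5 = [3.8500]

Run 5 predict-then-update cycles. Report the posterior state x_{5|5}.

x_post = [0.8163]

step 1: x^-=[-0.4032]  P^-=[0.8749]  S=[1.1149]  K=[0.7847]  nu=[3.0132]  x^+=[1.9614]  P^+=[0.1883]
step 2: x^-=[1.8829]  P^-=[0.2836]  S=[0.5236]  K=[0.5416]  nu=[-4.8529]  x^+=[-0.7455]  P^+=[0.1300]
step 3: x^-=[-0.7157]  P^-=[0.2298]  S=[0.4698]  K=[0.4891]  nu=[-2.1543]  x^+=[-1.7694]  P^+=[0.1174]
step 4: x^-=[-1.6987]  P^-=[0.2182]  S=[0.4582]  K=[0.4762]  nu=[-0.6013]  x^+=[-1.9850]  P^+=[0.1143]
step 5: x^-=[-1.9056]  P^-=[0.2153]  S=[0.4553]  K=[0.4729]  nu=[5.7556]  x^+=[0.8163]  P^+=[0.1135]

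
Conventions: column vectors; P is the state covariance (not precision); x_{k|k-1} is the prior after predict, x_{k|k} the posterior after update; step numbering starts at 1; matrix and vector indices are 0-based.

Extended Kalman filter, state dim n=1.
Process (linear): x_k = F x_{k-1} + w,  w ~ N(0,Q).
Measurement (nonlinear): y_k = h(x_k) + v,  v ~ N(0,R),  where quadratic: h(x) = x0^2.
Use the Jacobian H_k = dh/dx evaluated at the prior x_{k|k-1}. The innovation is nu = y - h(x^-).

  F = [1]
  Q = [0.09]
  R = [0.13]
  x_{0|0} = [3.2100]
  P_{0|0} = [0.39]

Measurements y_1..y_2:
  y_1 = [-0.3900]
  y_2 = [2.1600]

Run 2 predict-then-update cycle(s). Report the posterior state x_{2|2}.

step 1: x^-=[3.2100]  P^-=[0.4800]  H_jac=[6.4200]  S=[19.9139]  K=[0.1547]  nu=[-10.6941]  x^+=[1.5551]  P^+=[0.0031]
step 2: x^-=[1.5551]  P^-=[0.0931]  H_jac=[3.1103]  S=[1.0309]  K=[0.2810]  nu=[-0.2584]  x^+=[1.4825]  P^+=[0.0117]

x_post = [1.4825]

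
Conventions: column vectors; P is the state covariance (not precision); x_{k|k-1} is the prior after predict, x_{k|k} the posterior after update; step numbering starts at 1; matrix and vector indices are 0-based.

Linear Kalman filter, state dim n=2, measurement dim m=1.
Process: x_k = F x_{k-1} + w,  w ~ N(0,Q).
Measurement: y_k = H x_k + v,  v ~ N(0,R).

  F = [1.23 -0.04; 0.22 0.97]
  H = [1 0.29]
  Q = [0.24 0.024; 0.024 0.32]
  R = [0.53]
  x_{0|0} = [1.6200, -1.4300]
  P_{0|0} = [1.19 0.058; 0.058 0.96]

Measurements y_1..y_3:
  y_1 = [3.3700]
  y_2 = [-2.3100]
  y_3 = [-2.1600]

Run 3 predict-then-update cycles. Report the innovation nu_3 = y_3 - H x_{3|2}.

innov = [-2.2004]

step 1: x^-=[2.0498, -1.0307]  P^-=[2.0362 0.3775; 0.3775 1.3056]  S=[2.8949]  K=[0.7412; 0.2612]  nu=[1.6191]  x^+=[3.2498, -0.6078]  P^+=[0.4459 -0.1829; -0.1829 1.1081]
step 2: x^-=[4.0216, 0.1254]  P^-=[0.9343 -0.1150; -0.1150 1.3062]  S=[1.5075]  K=[0.5977; 0.1750]  nu=[-6.3680]  x^+=[0.2156, -0.9889]  P^+=[0.3958 -0.2727; -0.2727 1.2600]
step 3: x^-=[0.3048, -0.9118]  P^-=[0.8677 -0.2407; -0.2407 1.4083]  S=[1.3766]  K=[0.5796; 0.1218]  nu=[-2.2004]  x^+=[-0.9706, -1.1799]  P^+=[0.4052 -0.3379; -0.3379 1.3879]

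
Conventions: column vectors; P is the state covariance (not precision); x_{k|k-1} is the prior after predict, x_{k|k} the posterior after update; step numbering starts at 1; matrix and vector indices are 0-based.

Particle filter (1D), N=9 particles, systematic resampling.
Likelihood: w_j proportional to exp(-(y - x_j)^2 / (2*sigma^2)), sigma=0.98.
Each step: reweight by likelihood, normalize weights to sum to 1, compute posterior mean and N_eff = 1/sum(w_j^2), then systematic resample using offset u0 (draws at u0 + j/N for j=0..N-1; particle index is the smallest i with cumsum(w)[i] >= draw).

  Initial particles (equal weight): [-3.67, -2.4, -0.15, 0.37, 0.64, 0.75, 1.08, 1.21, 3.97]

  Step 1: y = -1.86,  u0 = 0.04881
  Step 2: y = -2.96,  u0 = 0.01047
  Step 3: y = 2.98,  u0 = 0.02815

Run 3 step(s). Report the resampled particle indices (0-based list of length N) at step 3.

resampled_idx = [2, 2, 3, 4, 5, 6, 6, 7, 8]

step 1: w=[0.1279, 0.6050, 0.1537, 0.0529, 0.0272, 0.0203, 0.0078, 0.0052, 0.0000]  mean=-1.8776  Neff=2.4388  idx=[0, 1, 1, 1, 1, 1, 1, 2, 3]
step 2: w=[0.1307, 0.1443, 0.1443, 0.1443, 0.1443, 0.1443, 0.1443, 0.0028, 0.0005]  mean=-2.5583  Neff=7.0383  idx=[0, 0, 1, 2, 3, 4, 4, 5, 6]
step 3: w=[0.0001, 0.0001, 0.1428, 0.1428, 0.1428, 0.1428, 0.1428, 0.1428, 0.1428]  mean=-2.4001  Neff=7.0014  idx=[2, 2, 3, 4, 5, 6, 6, 7, 8]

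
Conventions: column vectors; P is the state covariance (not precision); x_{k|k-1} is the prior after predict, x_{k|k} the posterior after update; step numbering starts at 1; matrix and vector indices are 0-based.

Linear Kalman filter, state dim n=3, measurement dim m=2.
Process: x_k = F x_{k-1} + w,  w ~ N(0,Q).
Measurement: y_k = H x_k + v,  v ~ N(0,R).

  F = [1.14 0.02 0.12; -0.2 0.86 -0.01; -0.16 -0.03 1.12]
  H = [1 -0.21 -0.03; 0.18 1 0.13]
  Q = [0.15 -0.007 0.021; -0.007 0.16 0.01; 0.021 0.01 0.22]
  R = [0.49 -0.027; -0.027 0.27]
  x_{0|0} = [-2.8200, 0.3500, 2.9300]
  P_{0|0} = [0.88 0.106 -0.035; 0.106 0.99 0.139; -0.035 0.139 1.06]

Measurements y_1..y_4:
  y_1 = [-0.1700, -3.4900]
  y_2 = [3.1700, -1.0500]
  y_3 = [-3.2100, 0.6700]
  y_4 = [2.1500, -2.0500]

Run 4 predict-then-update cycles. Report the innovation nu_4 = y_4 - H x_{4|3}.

innov = [2.8597, -2.1995]

step 1: x^-=[-2.8562, 0.8357, 3.7223]  P^-=[1.3052 -0.0728 -0.0430; -0.0728 0.8885 0.1285; -0.0430 0.1285 1.5773]  S=[1.8706 -0.0676; -0.0676 1.2326]  K=[0.7126 0.1661; -0.1148 0.7174; -0.0533 0.2614]  nu=[2.9734, -4.2955]  x^+=[-1.4506, -2.5875, 2.4411]  P^+=[0.3373 -0.0334 -0.0135; -0.0334 0.2182 -0.1187; -0.0135 -0.1187 1.4859]
step 2: x^-=[-1.4125, -1.9595, 3.0437]  P^-=[0.6040 -0.1263 0.1411; -0.1263 0.3485 -0.1085; 0.1411 -0.1085 2.1052]  S=[1.1545 -0.0974; -0.0974 0.6066]  K=[0.5501 0.0896; -0.1283 0.4932; 0.1153 0.3327]  nu=[4.2624, 0.7681]  x^+=[1.0009, -2.1277, 3.7906]  P^+=[0.2595 -0.0463 0.0686; -0.0463 0.1696 -0.1896; 0.0686 -0.1896 2.0302]
step 3: x^-=[1.5533, -2.0679, 4.1492]  P^-=[0.5322 -0.1328 0.3309; -0.1328 0.3155 -0.2006; 0.3309 -0.2006 2.7612]  S=[1.0720 -0.0833; -0.0833 0.5649]  K=[0.5200 0.0873; -0.1452 0.4486; 0.3041 0.4306]  nu=[-5.0731, 1.9189]  x^+=[-0.9172, -0.4704, 3.4326]  P^+=[0.2456 -0.0556 0.1610; -0.0556 0.1684 -0.2562; 0.1610 -0.2562 2.5791]
step 4: x^-=[-0.6432, -0.2554, 4.0054]  P^-=[0.5467 -0.1496 0.5224; -0.1496 0.3188 -0.2907; 0.5224 -0.2907 3.4207]  S=[1.0816 -0.0711; -0.0711 0.5593]  K=[0.5263 0.0968; -0.1636 0.4334; 0.4777 0.5041]  nu=[2.8597, -2.1995]  x^+=[0.6491, -1.6768, 4.2626]  P^+=[0.2490 -0.0648 0.2453; -0.0648 0.1746 -0.3195; 0.2453 -0.3195 3.0660]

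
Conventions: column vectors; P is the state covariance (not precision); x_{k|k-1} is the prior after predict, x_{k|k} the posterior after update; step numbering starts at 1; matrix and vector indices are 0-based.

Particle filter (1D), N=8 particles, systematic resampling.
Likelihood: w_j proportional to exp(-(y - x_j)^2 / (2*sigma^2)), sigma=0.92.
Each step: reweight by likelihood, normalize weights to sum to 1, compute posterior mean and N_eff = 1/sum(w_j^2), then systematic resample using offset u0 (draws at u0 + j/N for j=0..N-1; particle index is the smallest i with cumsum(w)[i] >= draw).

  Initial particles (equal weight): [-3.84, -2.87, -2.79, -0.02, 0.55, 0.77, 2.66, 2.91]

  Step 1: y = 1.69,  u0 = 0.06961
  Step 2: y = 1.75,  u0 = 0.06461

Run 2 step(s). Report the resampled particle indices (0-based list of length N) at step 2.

step 1: w=[0.0000, 0.0000, 0.0000, 0.0795, 0.2074, 0.2711, 0.2564, 0.1856]  mean=1.5433  Neff=4.4836  idx=[3, 4, 5, 5, 6, 6, 7, 7]
step 2: w=[0.0408, 0.1110, 0.1474, 0.1474, 0.1593, 0.1593, 0.1174, 0.1174]  mean=1.8180  Neff=7.3662  idx=[1, 2, 3, 3, 4, 5, 6, 7]

resampled_idx = [1, 2, 3, 3, 4, 5, 6, 7]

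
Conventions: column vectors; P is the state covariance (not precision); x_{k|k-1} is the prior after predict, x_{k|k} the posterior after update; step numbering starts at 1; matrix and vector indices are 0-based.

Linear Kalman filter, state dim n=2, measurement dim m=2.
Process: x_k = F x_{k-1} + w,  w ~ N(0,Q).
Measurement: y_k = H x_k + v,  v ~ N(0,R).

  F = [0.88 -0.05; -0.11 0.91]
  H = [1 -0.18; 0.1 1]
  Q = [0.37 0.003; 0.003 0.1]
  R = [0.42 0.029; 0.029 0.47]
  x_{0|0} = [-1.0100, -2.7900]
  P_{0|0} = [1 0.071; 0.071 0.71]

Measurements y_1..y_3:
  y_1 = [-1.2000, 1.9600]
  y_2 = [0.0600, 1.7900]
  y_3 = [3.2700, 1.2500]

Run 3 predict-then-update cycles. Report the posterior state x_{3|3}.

x_post = [1.8330, 0.7244]

step 1: x^-=[-0.7493, -2.4278]  P^-=[1.1399 -0.0689; -0.0689 0.6858]  S=[1.6069 -0.0481; -0.0481 1.1535]  K=[0.7192 0.0691; -0.1022 0.5844]  nu=[-0.8877, 4.4627]  x^+=[-1.0793, 0.2708]  P^+=[0.3081 0.0225; 0.0225 0.2694]
step 2: x^-=[-0.9633, 0.3651]  P^-=[0.6073 -0.0209; -0.0209 0.3223]  S=[1.0453 0.0112; 0.0112 0.7942]  K=[0.5841 0.0419; -0.0798 0.4043]  nu=[1.0890, 1.5212]  x^+=[-0.2634, 0.8932]  P^+=[0.2487 0.0118; 0.0118 0.1865]
step 3: x^-=[-0.2765, 0.8418]  P^-=[0.5620 -0.0201; -0.0201 0.2551]  S=[0.9975 0.0196; 0.0196 0.7267]  K=[0.5664 0.0345; -0.0730 0.3503]  nu=[3.6980, 0.4358]  x^+=[1.8330, 0.7244]  P^+=[0.2404 0.0086; 0.0086 0.1617]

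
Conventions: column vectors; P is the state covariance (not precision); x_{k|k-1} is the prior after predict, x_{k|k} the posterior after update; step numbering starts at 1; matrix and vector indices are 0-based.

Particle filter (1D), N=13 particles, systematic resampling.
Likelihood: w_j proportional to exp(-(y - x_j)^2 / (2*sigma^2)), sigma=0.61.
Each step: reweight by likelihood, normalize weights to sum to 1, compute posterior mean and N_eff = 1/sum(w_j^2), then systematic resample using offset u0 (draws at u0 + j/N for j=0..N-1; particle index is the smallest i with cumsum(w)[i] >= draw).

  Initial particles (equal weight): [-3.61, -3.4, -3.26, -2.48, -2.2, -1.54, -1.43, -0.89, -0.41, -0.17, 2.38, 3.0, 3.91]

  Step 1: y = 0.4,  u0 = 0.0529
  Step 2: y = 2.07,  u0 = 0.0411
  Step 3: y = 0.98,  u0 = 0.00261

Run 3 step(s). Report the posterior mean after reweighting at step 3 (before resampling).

step 1: w=[0.0000, 0.0000, 0.0000, 0.0000, 0.0001, 0.0053, 0.0093, 0.0898, 0.3480, 0.5430, 0.0043, 0.0001, 0.0000]  mean=-0.3261  Neff=2.3577  idx=[7, 8, 8, 8, 8, 8, 9, 9, 9, 9, 9, 9, 9]
step 2: w=[0.0008, 0.0270, 0.0270, 0.0270, 0.0270, 0.0270, 0.1235, 0.1235, 0.1235, 0.1235, 0.1235, 0.1235, 0.1235]  mean=-0.2029  Neff=9.0593  idx=[2, 5, 6, 7, 7, 8, 8, 9, 10, 10, 11, 12, 12]
step 3: w=[0.0371, 0.0371, 0.0842, 0.0842, 0.0842, 0.0842, 0.0842, 0.0842, 0.0842, 0.0842, 0.0842, 0.0842, 0.0842]  mean=-0.1878  Neff=12.3960  idx=[0, 2, 2, 3, 4, 5, 6, 7, 8, 9, 10, 11, 12]

post_mean = -0.1878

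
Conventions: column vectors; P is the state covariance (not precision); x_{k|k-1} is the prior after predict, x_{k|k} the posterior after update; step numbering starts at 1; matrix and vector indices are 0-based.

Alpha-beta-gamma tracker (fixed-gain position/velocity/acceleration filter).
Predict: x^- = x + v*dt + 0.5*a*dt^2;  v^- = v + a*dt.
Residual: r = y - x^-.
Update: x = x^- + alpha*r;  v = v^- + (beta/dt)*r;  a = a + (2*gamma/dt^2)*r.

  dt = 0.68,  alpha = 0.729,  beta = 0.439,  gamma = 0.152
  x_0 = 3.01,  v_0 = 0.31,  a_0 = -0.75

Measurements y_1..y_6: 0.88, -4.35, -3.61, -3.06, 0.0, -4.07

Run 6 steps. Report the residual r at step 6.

step 1: x_pred=3.0474  r=-2.1674  x^+=1.4674  v^+=-1.5992  a^+=-2.1749
step 2: x_pred=-0.1230  r=-4.2270  x^+=-3.2045  v^+=-5.8071  a^+=-4.9540
step 3: x_pred=-8.2987  r=4.6887  x^+=-4.8806  v^+=-6.1489  a^+=-1.8714
step 4: x_pred=-9.4945  r=6.4345  x^+=-4.8038  v^+=-3.2674  a^+=2.3589
step 5: x_pred=-6.4802  r=6.4802  x^+=-1.7561  v^+=2.5202  a^+=6.6192
step 6: x_pred=1.4880  r=-5.5580  x^+=-2.5638  v^+=3.4331  a^+=2.9652

resid = -5.5580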